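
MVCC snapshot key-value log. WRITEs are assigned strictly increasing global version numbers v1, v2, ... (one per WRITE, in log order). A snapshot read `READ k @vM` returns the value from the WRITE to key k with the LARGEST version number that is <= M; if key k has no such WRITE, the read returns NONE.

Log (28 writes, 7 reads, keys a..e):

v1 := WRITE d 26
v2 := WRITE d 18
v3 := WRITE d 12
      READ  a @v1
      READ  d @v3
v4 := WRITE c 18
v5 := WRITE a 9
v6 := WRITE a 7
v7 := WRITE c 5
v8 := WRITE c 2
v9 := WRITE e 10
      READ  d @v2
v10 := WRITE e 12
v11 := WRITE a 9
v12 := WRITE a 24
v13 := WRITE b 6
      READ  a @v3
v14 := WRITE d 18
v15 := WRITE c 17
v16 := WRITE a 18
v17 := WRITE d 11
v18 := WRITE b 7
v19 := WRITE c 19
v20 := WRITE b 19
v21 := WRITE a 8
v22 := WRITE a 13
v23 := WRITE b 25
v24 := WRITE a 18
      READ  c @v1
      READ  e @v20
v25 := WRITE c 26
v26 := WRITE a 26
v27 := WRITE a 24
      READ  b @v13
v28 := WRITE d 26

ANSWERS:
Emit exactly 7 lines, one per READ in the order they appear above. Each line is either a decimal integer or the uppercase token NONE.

Answer: NONE
12
18
NONE
NONE
12
6

Derivation:
v1: WRITE d=26  (d history now [(1, 26)])
v2: WRITE d=18  (d history now [(1, 26), (2, 18)])
v3: WRITE d=12  (d history now [(1, 26), (2, 18), (3, 12)])
READ a @v1: history=[] -> no version <= 1 -> NONE
READ d @v3: history=[(1, 26), (2, 18), (3, 12)] -> pick v3 -> 12
v4: WRITE c=18  (c history now [(4, 18)])
v5: WRITE a=9  (a history now [(5, 9)])
v6: WRITE a=7  (a history now [(5, 9), (6, 7)])
v7: WRITE c=5  (c history now [(4, 18), (7, 5)])
v8: WRITE c=2  (c history now [(4, 18), (7, 5), (8, 2)])
v9: WRITE e=10  (e history now [(9, 10)])
READ d @v2: history=[(1, 26), (2, 18), (3, 12)] -> pick v2 -> 18
v10: WRITE e=12  (e history now [(9, 10), (10, 12)])
v11: WRITE a=9  (a history now [(5, 9), (6, 7), (11, 9)])
v12: WRITE a=24  (a history now [(5, 9), (6, 7), (11, 9), (12, 24)])
v13: WRITE b=6  (b history now [(13, 6)])
READ a @v3: history=[(5, 9), (6, 7), (11, 9), (12, 24)] -> no version <= 3 -> NONE
v14: WRITE d=18  (d history now [(1, 26), (2, 18), (3, 12), (14, 18)])
v15: WRITE c=17  (c history now [(4, 18), (7, 5), (8, 2), (15, 17)])
v16: WRITE a=18  (a history now [(5, 9), (6, 7), (11, 9), (12, 24), (16, 18)])
v17: WRITE d=11  (d history now [(1, 26), (2, 18), (3, 12), (14, 18), (17, 11)])
v18: WRITE b=7  (b history now [(13, 6), (18, 7)])
v19: WRITE c=19  (c history now [(4, 18), (7, 5), (8, 2), (15, 17), (19, 19)])
v20: WRITE b=19  (b history now [(13, 6), (18, 7), (20, 19)])
v21: WRITE a=8  (a history now [(5, 9), (6, 7), (11, 9), (12, 24), (16, 18), (21, 8)])
v22: WRITE a=13  (a history now [(5, 9), (6, 7), (11, 9), (12, 24), (16, 18), (21, 8), (22, 13)])
v23: WRITE b=25  (b history now [(13, 6), (18, 7), (20, 19), (23, 25)])
v24: WRITE a=18  (a history now [(5, 9), (6, 7), (11, 9), (12, 24), (16, 18), (21, 8), (22, 13), (24, 18)])
READ c @v1: history=[(4, 18), (7, 5), (8, 2), (15, 17), (19, 19)] -> no version <= 1 -> NONE
READ e @v20: history=[(9, 10), (10, 12)] -> pick v10 -> 12
v25: WRITE c=26  (c history now [(4, 18), (7, 5), (8, 2), (15, 17), (19, 19), (25, 26)])
v26: WRITE a=26  (a history now [(5, 9), (6, 7), (11, 9), (12, 24), (16, 18), (21, 8), (22, 13), (24, 18), (26, 26)])
v27: WRITE a=24  (a history now [(5, 9), (6, 7), (11, 9), (12, 24), (16, 18), (21, 8), (22, 13), (24, 18), (26, 26), (27, 24)])
READ b @v13: history=[(13, 6), (18, 7), (20, 19), (23, 25)] -> pick v13 -> 6
v28: WRITE d=26  (d history now [(1, 26), (2, 18), (3, 12), (14, 18), (17, 11), (28, 26)])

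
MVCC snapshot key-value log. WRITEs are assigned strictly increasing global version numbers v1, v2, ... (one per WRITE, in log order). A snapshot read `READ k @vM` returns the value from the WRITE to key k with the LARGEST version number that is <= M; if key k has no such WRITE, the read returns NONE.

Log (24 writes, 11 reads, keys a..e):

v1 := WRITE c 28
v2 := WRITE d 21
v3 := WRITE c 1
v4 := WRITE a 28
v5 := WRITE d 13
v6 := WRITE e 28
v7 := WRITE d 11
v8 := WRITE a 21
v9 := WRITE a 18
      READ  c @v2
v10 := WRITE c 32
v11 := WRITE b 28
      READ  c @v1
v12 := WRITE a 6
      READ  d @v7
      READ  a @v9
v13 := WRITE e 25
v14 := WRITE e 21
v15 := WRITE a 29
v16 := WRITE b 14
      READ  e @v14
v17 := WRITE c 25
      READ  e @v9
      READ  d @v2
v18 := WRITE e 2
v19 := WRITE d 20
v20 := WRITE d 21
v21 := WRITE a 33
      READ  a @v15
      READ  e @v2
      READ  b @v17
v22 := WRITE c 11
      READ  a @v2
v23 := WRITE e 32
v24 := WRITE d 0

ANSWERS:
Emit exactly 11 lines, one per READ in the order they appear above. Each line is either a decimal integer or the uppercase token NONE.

v1: WRITE c=28  (c history now [(1, 28)])
v2: WRITE d=21  (d history now [(2, 21)])
v3: WRITE c=1  (c history now [(1, 28), (3, 1)])
v4: WRITE a=28  (a history now [(4, 28)])
v5: WRITE d=13  (d history now [(2, 21), (5, 13)])
v6: WRITE e=28  (e history now [(6, 28)])
v7: WRITE d=11  (d history now [(2, 21), (5, 13), (7, 11)])
v8: WRITE a=21  (a history now [(4, 28), (8, 21)])
v9: WRITE a=18  (a history now [(4, 28), (8, 21), (9, 18)])
READ c @v2: history=[(1, 28), (3, 1)] -> pick v1 -> 28
v10: WRITE c=32  (c history now [(1, 28), (3, 1), (10, 32)])
v11: WRITE b=28  (b history now [(11, 28)])
READ c @v1: history=[(1, 28), (3, 1), (10, 32)] -> pick v1 -> 28
v12: WRITE a=6  (a history now [(4, 28), (8, 21), (9, 18), (12, 6)])
READ d @v7: history=[(2, 21), (5, 13), (7, 11)] -> pick v7 -> 11
READ a @v9: history=[(4, 28), (8, 21), (9, 18), (12, 6)] -> pick v9 -> 18
v13: WRITE e=25  (e history now [(6, 28), (13, 25)])
v14: WRITE e=21  (e history now [(6, 28), (13, 25), (14, 21)])
v15: WRITE a=29  (a history now [(4, 28), (8, 21), (9, 18), (12, 6), (15, 29)])
v16: WRITE b=14  (b history now [(11, 28), (16, 14)])
READ e @v14: history=[(6, 28), (13, 25), (14, 21)] -> pick v14 -> 21
v17: WRITE c=25  (c history now [(1, 28), (3, 1), (10, 32), (17, 25)])
READ e @v9: history=[(6, 28), (13, 25), (14, 21)] -> pick v6 -> 28
READ d @v2: history=[(2, 21), (5, 13), (7, 11)] -> pick v2 -> 21
v18: WRITE e=2  (e history now [(6, 28), (13, 25), (14, 21), (18, 2)])
v19: WRITE d=20  (d history now [(2, 21), (5, 13), (7, 11), (19, 20)])
v20: WRITE d=21  (d history now [(2, 21), (5, 13), (7, 11), (19, 20), (20, 21)])
v21: WRITE a=33  (a history now [(4, 28), (8, 21), (9, 18), (12, 6), (15, 29), (21, 33)])
READ a @v15: history=[(4, 28), (8, 21), (9, 18), (12, 6), (15, 29), (21, 33)] -> pick v15 -> 29
READ e @v2: history=[(6, 28), (13, 25), (14, 21), (18, 2)] -> no version <= 2 -> NONE
READ b @v17: history=[(11, 28), (16, 14)] -> pick v16 -> 14
v22: WRITE c=11  (c history now [(1, 28), (3, 1), (10, 32), (17, 25), (22, 11)])
READ a @v2: history=[(4, 28), (8, 21), (9, 18), (12, 6), (15, 29), (21, 33)] -> no version <= 2 -> NONE
v23: WRITE e=32  (e history now [(6, 28), (13, 25), (14, 21), (18, 2), (23, 32)])
v24: WRITE d=0  (d history now [(2, 21), (5, 13), (7, 11), (19, 20), (20, 21), (24, 0)])

Answer: 28
28
11
18
21
28
21
29
NONE
14
NONE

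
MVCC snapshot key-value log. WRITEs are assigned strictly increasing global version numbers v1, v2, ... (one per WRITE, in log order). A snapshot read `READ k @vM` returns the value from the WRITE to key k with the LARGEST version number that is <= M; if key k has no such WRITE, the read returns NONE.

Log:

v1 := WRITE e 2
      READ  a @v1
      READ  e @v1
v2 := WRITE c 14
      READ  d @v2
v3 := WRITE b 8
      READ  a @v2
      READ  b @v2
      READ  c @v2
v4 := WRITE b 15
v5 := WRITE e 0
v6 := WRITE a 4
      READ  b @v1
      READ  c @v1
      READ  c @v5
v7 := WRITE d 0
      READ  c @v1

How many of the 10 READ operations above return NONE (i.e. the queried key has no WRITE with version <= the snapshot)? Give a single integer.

v1: WRITE e=2  (e history now [(1, 2)])
READ a @v1: history=[] -> no version <= 1 -> NONE
READ e @v1: history=[(1, 2)] -> pick v1 -> 2
v2: WRITE c=14  (c history now [(2, 14)])
READ d @v2: history=[] -> no version <= 2 -> NONE
v3: WRITE b=8  (b history now [(3, 8)])
READ a @v2: history=[] -> no version <= 2 -> NONE
READ b @v2: history=[(3, 8)] -> no version <= 2 -> NONE
READ c @v2: history=[(2, 14)] -> pick v2 -> 14
v4: WRITE b=15  (b history now [(3, 8), (4, 15)])
v5: WRITE e=0  (e history now [(1, 2), (5, 0)])
v6: WRITE a=4  (a history now [(6, 4)])
READ b @v1: history=[(3, 8), (4, 15)] -> no version <= 1 -> NONE
READ c @v1: history=[(2, 14)] -> no version <= 1 -> NONE
READ c @v5: history=[(2, 14)] -> pick v2 -> 14
v7: WRITE d=0  (d history now [(7, 0)])
READ c @v1: history=[(2, 14)] -> no version <= 1 -> NONE
Read results in order: ['NONE', '2', 'NONE', 'NONE', 'NONE', '14', 'NONE', 'NONE', '14', 'NONE']
NONE count = 7

Answer: 7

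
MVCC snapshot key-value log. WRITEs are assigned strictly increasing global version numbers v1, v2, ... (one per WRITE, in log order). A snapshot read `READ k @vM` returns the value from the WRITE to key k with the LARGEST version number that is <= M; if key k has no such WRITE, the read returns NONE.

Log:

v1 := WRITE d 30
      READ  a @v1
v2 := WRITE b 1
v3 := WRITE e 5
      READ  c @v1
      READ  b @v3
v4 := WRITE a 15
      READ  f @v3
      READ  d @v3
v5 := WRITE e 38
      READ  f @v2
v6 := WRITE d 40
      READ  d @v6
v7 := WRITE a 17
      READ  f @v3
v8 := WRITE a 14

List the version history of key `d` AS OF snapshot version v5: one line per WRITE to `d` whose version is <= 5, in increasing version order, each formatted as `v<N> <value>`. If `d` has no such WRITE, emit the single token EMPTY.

Scan writes for key=d with version <= 5:
  v1 WRITE d 30 -> keep
  v2 WRITE b 1 -> skip
  v3 WRITE e 5 -> skip
  v4 WRITE a 15 -> skip
  v5 WRITE e 38 -> skip
  v6 WRITE d 40 -> drop (> snap)
  v7 WRITE a 17 -> skip
  v8 WRITE a 14 -> skip
Collected: [(1, 30)]

Answer: v1 30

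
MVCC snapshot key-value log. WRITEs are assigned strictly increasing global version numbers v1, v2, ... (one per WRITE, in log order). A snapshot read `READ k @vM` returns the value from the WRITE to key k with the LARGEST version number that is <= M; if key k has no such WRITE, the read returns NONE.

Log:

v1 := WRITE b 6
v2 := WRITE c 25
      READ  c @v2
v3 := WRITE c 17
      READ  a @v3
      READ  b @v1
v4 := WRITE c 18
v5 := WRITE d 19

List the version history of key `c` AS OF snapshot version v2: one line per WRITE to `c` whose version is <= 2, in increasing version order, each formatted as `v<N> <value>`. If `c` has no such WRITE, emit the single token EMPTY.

Scan writes for key=c with version <= 2:
  v1 WRITE b 6 -> skip
  v2 WRITE c 25 -> keep
  v3 WRITE c 17 -> drop (> snap)
  v4 WRITE c 18 -> drop (> snap)
  v5 WRITE d 19 -> skip
Collected: [(2, 25)]

Answer: v2 25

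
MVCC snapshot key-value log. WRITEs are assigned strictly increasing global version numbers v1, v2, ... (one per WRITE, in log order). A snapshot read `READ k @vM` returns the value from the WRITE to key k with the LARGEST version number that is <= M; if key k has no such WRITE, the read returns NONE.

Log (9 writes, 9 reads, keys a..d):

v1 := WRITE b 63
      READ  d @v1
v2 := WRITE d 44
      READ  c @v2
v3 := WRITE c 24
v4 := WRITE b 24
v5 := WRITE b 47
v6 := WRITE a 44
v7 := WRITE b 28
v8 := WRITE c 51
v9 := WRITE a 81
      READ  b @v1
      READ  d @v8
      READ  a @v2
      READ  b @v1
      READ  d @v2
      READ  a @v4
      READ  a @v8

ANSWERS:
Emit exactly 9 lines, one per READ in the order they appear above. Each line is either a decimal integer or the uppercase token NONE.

v1: WRITE b=63  (b history now [(1, 63)])
READ d @v1: history=[] -> no version <= 1 -> NONE
v2: WRITE d=44  (d history now [(2, 44)])
READ c @v2: history=[] -> no version <= 2 -> NONE
v3: WRITE c=24  (c history now [(3, 24)])
v4: WRITE b=24  (b history now [(1, 63), (4, 24)])
v5: WRITE b=47  (b history now [(1, 63), (4, 24), (5, 47)])
v6: WRITE a=44  (a history now [(6, 44)])
v7: WRITE b=28  (b history now [(1, 63), (4, 24), (5, 47), (7, 28)])
v8: WRITE c=51  (c history now [(3, 24), (8, 51)])
v9: WRITE a=81  (a history now [(6, 44), (9, 81)])
READ b @v1: history=[(1, 63), (4, 24), (5, 47), (7, 28)] -> pick v1 -> 63
READ d @v8: history=[(2, 44)] -> pick v2 -> 44
READ a @v2: history=[(6, 44), (9, 81)] -> no version <= 2 -> NONE
READ b @v1: history=[(1, 63), (4, 24), (5, 47), (7, 28)] -> pick v1 -> 63
READ d @v2: history=[(2, 44)] -> pick v2 -> 44
READ a @v4: history=[(6, 44), (9, 81)] -> no version <= 4 -> NONE
READ a @v8: history=[(6, 44), (9, 81)] -> pick v6 -> 44

Answer: NONE
NONE
63
44
NONE
63
44
NONE
44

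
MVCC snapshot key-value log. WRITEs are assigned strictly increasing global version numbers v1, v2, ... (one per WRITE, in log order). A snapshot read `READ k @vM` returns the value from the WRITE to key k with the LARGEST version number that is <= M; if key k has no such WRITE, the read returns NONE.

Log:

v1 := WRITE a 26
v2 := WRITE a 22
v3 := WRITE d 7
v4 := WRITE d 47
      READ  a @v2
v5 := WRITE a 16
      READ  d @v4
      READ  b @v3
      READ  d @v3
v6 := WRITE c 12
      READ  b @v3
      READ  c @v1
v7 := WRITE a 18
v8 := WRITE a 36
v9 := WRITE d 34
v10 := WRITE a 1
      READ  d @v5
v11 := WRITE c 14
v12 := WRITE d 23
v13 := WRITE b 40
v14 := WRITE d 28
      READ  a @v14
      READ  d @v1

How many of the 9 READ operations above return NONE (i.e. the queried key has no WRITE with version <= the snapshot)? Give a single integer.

Answer: 4

Derivation:
v1: WRITE a=26  (a history now [(1, 26)])
v2: WRITE a=22  (a history now [(1, 26), (2, 22)])
v3: WRITE d=7  (d history now [(3, 7)])
v4: WRITE d=47  (d history now [(3, 7), (4, 47)])
READ a @v2: history=[(1, 26), (2, 22)] -> pick v2 -> 22
v5: WRITE a=16  (a history now [(1, 26), (2, 22), (5, 16)])
READ d @v4: history=[(3, 7), (4, 47)] -> pick v4 -> 47
READ b @v3: history=[] -> no version <= 3 -> NONE
READ d @v3: history=[(3, 7), (4, 47)] -> pick v3 -> 7
v6: WRITE c=12  (c history now [(6, 12)])
READ b @v3: history=[] -> no version <= 3 -> NONE
READ c @v1: history=[(6, 12)] -> no version <= 1 -> NONE
v7: WRITE a=18  (a history now [(1, 26), (2, 22), (5, 16), (7, 18)])
v8: WRITE a=36  (a history now [(1, 26), (2, 22), (5, 16), (7, 18), (8, 36)])
v9: WRITE d=34  (d history now [(3, 7), (4, 47), (9, 34)])
v10: WRITE a=1  (a history now [(1, 26), (2, 22), (5, 16), (7, 18), (8, 36), (10, 1)])
READ d @v5: history=[(3, 7), (4, 47), (9, 34)] -> pick v4 -> 47
v11: WRITE c=14  (c history now [(6, 12), (11, 14)])
v12: WRITE d=23  (d history now [(3, 7), (4, 47), (9, 34), (12, 23)])
v13: WRITE b=40  (b history now [(13, 40)])
v14: WRITE d=28  (d history now [(3, 7), (4, 47), (9, 34), (12, 23), (14, 28)])
READ a @v14: history=[(1, 26), (2, 22), (5, 16), (7, 18), (8, 36), (10, 1)] -> pick v10 -> 1
READ d @v1: history=[(3, 7), (4, 47), (9, 34), (12, 23), (14, 28)] -> no version <= 1 -> NONE
Read results in order: ['22', '47', 'NONE', '7', 'NONE', 'NONE', '47', '1', 'NONE']
NONE count = 4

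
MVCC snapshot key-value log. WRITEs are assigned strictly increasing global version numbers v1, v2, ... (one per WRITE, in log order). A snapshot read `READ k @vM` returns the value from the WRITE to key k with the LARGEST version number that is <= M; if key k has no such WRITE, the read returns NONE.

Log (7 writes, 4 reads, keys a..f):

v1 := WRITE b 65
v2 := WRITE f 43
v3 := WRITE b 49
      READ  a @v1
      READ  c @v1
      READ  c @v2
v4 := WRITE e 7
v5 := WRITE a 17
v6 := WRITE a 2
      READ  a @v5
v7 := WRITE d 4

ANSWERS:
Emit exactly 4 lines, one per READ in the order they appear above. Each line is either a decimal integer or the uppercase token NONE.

v1: WRITE b=65  (b history now [(1, 65)])
v2: WRITE f=43  (f history now [(2, 43)])
v3: WRITE b=49  (b history now [(1, 65), (3, 49)])
READ a @v1: history=[] -> no version <= 1 -> NONE
READ c @v1: history=[] -> no version <= 1 -> NONE
READ c @v2: history=[] -> no version <= 2 -> NONE
v4: WRITE e=7  (e history now [(4, 7)])
v5: WRITE a=17  (a history now [(5, 17)])
v6: WRITE a=2  (a history now [(5, 17), (6, 2)])
READ a @v5: history=[(5, 17), (6, 2)] -> pick v5 -> 17
v7: WRITE d=4  (d history now [(7, 4)])

Answer: NONE
NONE
NONE
17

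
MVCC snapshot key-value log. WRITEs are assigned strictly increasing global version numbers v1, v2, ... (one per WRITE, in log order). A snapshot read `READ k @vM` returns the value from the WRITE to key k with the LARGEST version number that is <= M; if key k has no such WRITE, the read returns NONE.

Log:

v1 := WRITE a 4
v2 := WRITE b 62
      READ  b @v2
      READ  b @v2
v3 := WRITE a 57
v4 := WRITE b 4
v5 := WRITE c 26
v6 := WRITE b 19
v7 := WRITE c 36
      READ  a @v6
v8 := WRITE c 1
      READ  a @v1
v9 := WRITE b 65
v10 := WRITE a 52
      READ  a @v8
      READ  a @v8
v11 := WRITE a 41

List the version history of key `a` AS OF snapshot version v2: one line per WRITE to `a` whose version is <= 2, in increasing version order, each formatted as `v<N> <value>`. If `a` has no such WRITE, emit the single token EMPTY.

Scan writes for key=a with version <= 2:
  v1 WRITE a 4 -> keep
  v2 WRITE b 62 -> skip
  v3 WRITE a 57 -> drop (> snap)
  v4 WRITE b 4 -> skip
  v5 WRITE c 26 -> skip
  v6 WRITE b 19 -> skip
  v7 WRITE c 36 -> skip
  v8 WRITE c 1 -> skip
  v9 WRITE b 65 -> skip
  v10 WRITE a 52 -> drop (> snap)
  v11 WRITE a 41 -> drop (> snap)
Collected: [(1, 4)]

Answer: v1 4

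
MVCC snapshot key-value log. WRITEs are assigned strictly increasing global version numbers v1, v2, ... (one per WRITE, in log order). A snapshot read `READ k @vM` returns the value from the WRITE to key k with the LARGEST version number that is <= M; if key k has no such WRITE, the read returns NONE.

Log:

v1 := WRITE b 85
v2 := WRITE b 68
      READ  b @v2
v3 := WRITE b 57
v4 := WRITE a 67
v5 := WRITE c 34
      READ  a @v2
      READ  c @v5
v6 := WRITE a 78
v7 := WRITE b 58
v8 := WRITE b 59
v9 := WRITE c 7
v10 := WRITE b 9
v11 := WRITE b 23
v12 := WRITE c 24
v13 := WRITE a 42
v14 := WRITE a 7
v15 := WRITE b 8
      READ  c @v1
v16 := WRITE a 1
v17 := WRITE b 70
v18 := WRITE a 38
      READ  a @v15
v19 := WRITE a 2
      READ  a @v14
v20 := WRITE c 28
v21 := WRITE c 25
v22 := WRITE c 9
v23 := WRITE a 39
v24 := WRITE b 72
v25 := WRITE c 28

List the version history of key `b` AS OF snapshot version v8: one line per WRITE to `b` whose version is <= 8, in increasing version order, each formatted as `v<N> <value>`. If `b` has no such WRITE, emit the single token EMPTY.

Scan writes for key=b with version <= 8:
  v1 WRITE b 85 -> keep
  v2 WRITE b 68 -> keep
  v3 WRITE b 57 -> keep
  v4 WRITE a 67 -> skip
  v5 WRITE c 34 -> skip
  v6 WRITE a 78 -> skip
  v7 WRITE b 58 -> keep
  v8 WRITE b 59 -> keep
  v9 WRITE c 7 -> skip
  v10 WRITE b 9 -> drop (> snap)
  v11 WRITE b 23 -> drop (> snap)
  v12 WRITE c 24 -> skip
  v13 WRITE a 42 -> skip
  v14 WRITE a 7 -> skip
  v15 WRITE b 8 -> drop (> snap)
  v16 WRITE a 1 -> skip
  v17 WRITE b 70 -> drop (> snap)
  v18 WRITE a 38 -> skip
  v19 WRITE a 2 -> skip
  v20 WRITE c 28 -> skip
  v21 WRITE c 25 -> skip
  v22 WRITE c 9 -> skip
  v23 WRITE a 39 -> skip
  v24 WRITE b 72 -> drop (> snap)
  v25 WRITE c 28 -> skip
Collected: [(1, 85), (2, 68), (3, 57), (7, 58), (8, 59)]

Answer: v1 85
v2 68
v3 57
v7 58
v8 59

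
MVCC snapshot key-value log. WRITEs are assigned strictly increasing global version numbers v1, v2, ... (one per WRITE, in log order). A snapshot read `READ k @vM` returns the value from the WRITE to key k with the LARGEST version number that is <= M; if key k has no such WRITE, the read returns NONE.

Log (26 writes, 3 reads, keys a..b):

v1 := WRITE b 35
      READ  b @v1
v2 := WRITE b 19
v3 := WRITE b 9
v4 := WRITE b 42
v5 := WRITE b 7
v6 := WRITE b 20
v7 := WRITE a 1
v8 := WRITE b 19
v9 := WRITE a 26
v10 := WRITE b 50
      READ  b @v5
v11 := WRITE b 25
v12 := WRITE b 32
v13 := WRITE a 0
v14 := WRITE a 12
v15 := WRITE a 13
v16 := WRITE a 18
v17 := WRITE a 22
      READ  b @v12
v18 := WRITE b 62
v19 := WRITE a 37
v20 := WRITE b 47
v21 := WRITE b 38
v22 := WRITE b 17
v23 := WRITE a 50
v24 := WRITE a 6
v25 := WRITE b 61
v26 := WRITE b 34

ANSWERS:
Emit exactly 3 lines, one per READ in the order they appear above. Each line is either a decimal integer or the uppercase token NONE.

Answer: 35
7
32

Derivation:
v1: WRITE b=35  (b history now [(1, 35)])
READ b @v1: history=[(1, 35)] -> pick v1 -> 35
v2: WRITE b=19  (b history now [(1, 35), (2, 19)])
v3: WRITE b=9  (b history now [(1, 35), (2, 19), (3, 9)])
v4: WRITE b=42  (b history now [(1, 35), (2, 19), (3, 9), (4, 42)])
v5: WRITE b=7  (b history now [(1, 35), (2, 19), (3, 9), (4, 42), (5, 7)])
v6: WRITE b=20  (b history now [(1, 35), (2, 19), (3, 9), (4, 42), (5, 7), (6, 20)])
v7: WRITE a=1  (a history now [(7, 1)])
v8: WRITE b=19  (b history now [(1, 35), (2, 19), (3, 9), (4, 42), (5, 7), (6, 20), (8, 19)])
v9: WRITE a=26  (a history now [(7, 1), (9, 26)])
v10: WRITE b=50  (b history now [(1, 35), (2, 19), (3, 9), (4, 42), (5, 7), (6, 20), (8, 19), (10, 50)])
READ b @v5: history=[(1, 35), (2, 19), (3, 9), (4, 42), (5, 7), (6, 20), (8, 19), (10, 50)] -> pick v5 -> 7
v11: WRITE b=25  (b history now [(1, 35), (2, 19), (3, 9), (4, 42), (5, 7), (6, 20), (8, 19), (10, 50), (11, 25)])
v12: WRITE b=32  (b history now [(1, 35), (2, 19), (3, 9), (4, 42), (5, 7), (6, 20), (8, 19), (10, 50), (11, 25), (12, 32)])
v13: WRITE a=0  (a history now [(7, 1), (9, 26), (13, 0)])
v14: WRITE a=12  (a history now [(7, 1), (9, 26), (13, 0), (14, 12)])
v15: WRITE a=13  (a history now [(7, 1), (9, 26), (13, 0), (14, 12), (15, 13)])
v16: WRITE a=18  (a history now [(7, 1), (9, 26), (13, 0), (14, 12), (15, 13), (16, 18)])
v17: WRITE a=22  (a history now [(7, 1), (9, 26), (13, 0), (14, 12), (15, 13), (16, 18), (17, 22)])
READ b @v12: history=[(1, 35), (2, 19), (3, 9), (4, 42), (5, 7), (6, 20), (8, 19), (10, 50), (11, 25), (12, 32)] -> pick v12 -> 32
v18: WRITE b=62  (b history now [(1, 35), (2, 19), (3, 9), (4, 42), (5, 7), (6, 20), (8, 19), (10, 50), (11, 25), (12, 32), (18, 62)])
v19: WRITE a=37  (a history now [(7, 1), (9, 26), (13, 0), (14, 12), (15, 13), (16, 18), (17, 22), (19, 37)])
v20: WRITE b=47  (b history now [(1, 35), (2, 19), (3, 9), (4, 42), (5, 7), (6, 20), (8, 19), (10, 50), (11, 25), (12, 32), (18, 62), (20, 47)])
v21: WRITE b=38  (b history now [(1, 35), (2, 19), (3, 9), (4, 42), (5, 7), (6, 20), (8, 19), (10, 50), (11, 25), (12, 32), (18, 62), (20, 47), (21, 38)])
v22: WRITE b=17  (b history now [(1, 35), (2, 19), (3, 9), (4, 42), (5, 7), (6, 20), (8, 19), (10, 50), (11, 25), (12, 32), (18, 62), (20, 47), (21, 38), (22, 17)])
v23: WRITE a=50  (a history now [(7, 1), (9, 26), (13, 0), (14, 12), (15, 13), (16, 18), (17, 22), (19, 37), (23, 50)])
v24: WRITE a=6  (a history now [(7, 1), (9, 26), (13, 0), (14, 12), (15, 13), (16, 18), (17, 22), (19, 37), (23, 50), (24, 6)])
v25: WRITE b=61  (b history now [(1, 35), (2, 19), (3, 9), (4, 42), (5, 7), (6, 20), (8, 19), (10, 50), (11, 25), (12, 32), (18, 62), (20, 47), (21, 38), (22, 17), (25, 61)])
v26: WRITE b=34  (b history now [(1, 35), (2, 19), (3, 9), (4, 42), (5, 7), (6, 20), (8, 19), (10, 50), (11, 25), (12, 32), (18, 62), (20, 47), (21, 38), (22, 17), (25, 61), (26, 34)])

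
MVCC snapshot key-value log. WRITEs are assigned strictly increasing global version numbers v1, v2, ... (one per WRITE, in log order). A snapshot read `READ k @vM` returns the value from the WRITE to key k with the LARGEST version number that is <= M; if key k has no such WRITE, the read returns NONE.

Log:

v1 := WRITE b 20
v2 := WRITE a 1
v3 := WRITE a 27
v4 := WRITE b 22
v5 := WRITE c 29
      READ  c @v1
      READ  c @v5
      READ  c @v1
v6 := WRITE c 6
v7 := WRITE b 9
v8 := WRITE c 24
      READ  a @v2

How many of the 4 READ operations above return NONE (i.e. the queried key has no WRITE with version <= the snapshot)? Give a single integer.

Answer: 2

Derivation:
v1: WRITE b=20  (b history now [(1, 20)])
v2: WRITE a=1  (a history now [(2, 1)])
v3: WRITE a=27  (a history now [(2, 1), (3, 27)])
v4: WRITE b=22  (b history now [(1, 20), (4, 22)])
v5: WRITE c=29  (c history now [(5, 29)])
READ c @v1: history=[(5, 29)] -> no version <= 1 -> NONE
READ c @v5: history=[(5, 29)] -> pick v5 -> 29
READ c @v1: history=[(5, 29)] -> no version <= 1 -> NONE
v6: WRITE c=6  (c history now [(5, 29), (6, 6)])
v7: WRITE b=9  (b history now [(1, 20), (4, 22), (7, 9)])
v8: WRITE c=24  (c history now [(5, 29), (6, 6), (8, 24)])
READ a @v2: history=[(2, 1), (3, 27)] -> pick v2 -> 1
Read results in order: ['NONE', '29', 'NONE', '1']
NONE count = 2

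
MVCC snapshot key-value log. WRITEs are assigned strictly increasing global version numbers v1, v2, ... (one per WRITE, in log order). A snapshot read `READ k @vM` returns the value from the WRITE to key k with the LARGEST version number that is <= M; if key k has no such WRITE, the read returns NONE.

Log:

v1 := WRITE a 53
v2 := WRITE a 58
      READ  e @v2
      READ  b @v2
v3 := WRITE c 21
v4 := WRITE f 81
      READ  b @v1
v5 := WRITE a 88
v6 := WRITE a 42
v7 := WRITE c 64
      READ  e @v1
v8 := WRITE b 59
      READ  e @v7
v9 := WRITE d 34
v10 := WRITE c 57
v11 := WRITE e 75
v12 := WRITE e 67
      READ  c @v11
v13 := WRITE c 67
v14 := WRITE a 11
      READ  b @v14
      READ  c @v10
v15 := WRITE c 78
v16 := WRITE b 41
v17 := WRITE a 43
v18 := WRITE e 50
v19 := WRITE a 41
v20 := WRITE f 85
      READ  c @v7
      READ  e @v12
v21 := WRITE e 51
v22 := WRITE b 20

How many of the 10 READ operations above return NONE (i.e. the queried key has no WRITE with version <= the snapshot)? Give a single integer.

v1: WRITE a=53  (a history now [(1, 53)])
v2: WRITE a=58  (a history now [(1, 53), (2, 58)])
READ e @v2: history=[] -> no version <= 2 -> NONE
READ b @v2: history=[] -> no version <= 2 -> NONE
v3: WRITE c=21  (c history now [(3, 21)])
v4: WRITE f=81  (f history now [(4, 81)])
READ b @v1: history=[] -> no version <= 1 -> NONE
v5: WRITE a=88  (a history now [(1, 53), (2, 58), (5, 88)])
v6: WRITE a=42  (a history now [(1, 53), (2, 58), (5, 88), (6, 42)])
v7: WRITE c=64  (c history now [(3, 21), (7, 64)])
READ e @v1: history=[] -> no version <= 1 -> NONE
v8: WRITE b=59  (b history now [(8, 59)])
READ e @v7: history=[] -> no version <= 7 -> NONE
v9: WRITE d=34  (d history now [(9, 34)])
v10: WRITE c=57  (c history now [(3, 21), (7, 64), (10, 57)])
v11: WRITE e=75  (e history now [(11, 75)])
v12: WRITE e=67  (e history now [(11, 75), (12, 67)])
READ c @v11: history=[(3, 21), (7, 64), (10, 57)] -> pick v10 -> 57
v13: WRITE c=67  (c history now [(3, 21), (7, 64), (10, 57), (13, 67)])
v14: WRITE a=11  (a history now [(1, 53), (2, 58), (5, 88), (6, 42), (14, 11)])
READ b @v14: history=[(8, 59)] -> pick v8 -> 59
READ c @v10: history=[(3, 21), (7, 64), (10, 57), (13, 67)] -> pick v10 -> 57
v15: WRITE c=78  (c history now [(3, 21), (7, 64), (10, 57), (13, 67), (15, 78)])
v16: WRITE b=41  (b history now [(8, 59), (16, 41)])
v17: WRITE a=43  (a history now [(1, 53), (2, 58), (5, 88), (6, 42), (14, 11), (17, 43)])
v18: WRITE e=50  (e history now [(11, 75), (12, 67), (18, 50)])
v19: WRITE a=41  (a history now [(1, 53), (2, 58), (5, 88), (6, 42), (14, 11), (17, 43), (19, 41)])
v20: WRITE f=85  (f history now [(4, 81), (20, 85)])
READ c @v7: history=[(3, 21), (7, 64), (10, 57), (13, 67), (15, 78)] -> pick v7 -> 64
READ e @v12: history=[(11, 75), (12, 67), (18, 50)] -> pick v12 -> 67
v21: WRITE e=51  (e history now [(11, 75), (12, 67), (18, 50), (21, 51)])
v22: WRITE b=20  (b history now [(8, 59), (16, 41), (22, 20)])
Read results in order: ['NONE', 'NONE', 'NONE', 'NONE', 'NONE', '57', '59', '57', '64', '67']
NONE count = 5

Answer: 5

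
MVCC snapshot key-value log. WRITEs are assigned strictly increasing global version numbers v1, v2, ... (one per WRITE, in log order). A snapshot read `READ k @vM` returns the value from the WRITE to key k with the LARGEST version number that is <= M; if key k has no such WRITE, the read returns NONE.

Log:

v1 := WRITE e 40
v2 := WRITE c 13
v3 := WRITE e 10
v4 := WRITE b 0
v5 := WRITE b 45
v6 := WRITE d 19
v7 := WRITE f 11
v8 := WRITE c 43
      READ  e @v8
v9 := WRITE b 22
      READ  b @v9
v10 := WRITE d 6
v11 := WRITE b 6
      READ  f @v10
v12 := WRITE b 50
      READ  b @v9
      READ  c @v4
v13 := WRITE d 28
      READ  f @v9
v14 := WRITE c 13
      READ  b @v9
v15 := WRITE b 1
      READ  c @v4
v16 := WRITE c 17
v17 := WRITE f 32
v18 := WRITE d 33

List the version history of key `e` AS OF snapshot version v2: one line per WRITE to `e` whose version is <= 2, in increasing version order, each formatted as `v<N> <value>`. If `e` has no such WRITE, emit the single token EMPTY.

Scan writes for key=e with version <= 2:
  v1 WRITE e 40 -> keep
  v2 WRITE c 13 -> skip
  v3 WRITE e 10 -> drop (> snap)
  v4 WRITE b 0 -> skip
  v5 WRITE b 45 -> skip
  v6 WRITE d 19 -> skip
  v7 WRITE f 11 -> skip
  v8 WRITE c 43 -> skip
  v9 WRITE b 22 -> skip
  v10 WRITE d 6 -> skip
  v11 WRITE b 6 -> skip
  v12 WRITE b 50 -> skip
  v13 WRITE d 28 -> skip
  v14 WRITE c 13 -> skip
  v15 WRITE b 1 -> skip
  v16 WRITE c 17 -> skip
  v17 WRITE f 32 -> skip
  v18 WRITE d 33 -> skip
Collected: [(1, 40)]

Answer: v1 40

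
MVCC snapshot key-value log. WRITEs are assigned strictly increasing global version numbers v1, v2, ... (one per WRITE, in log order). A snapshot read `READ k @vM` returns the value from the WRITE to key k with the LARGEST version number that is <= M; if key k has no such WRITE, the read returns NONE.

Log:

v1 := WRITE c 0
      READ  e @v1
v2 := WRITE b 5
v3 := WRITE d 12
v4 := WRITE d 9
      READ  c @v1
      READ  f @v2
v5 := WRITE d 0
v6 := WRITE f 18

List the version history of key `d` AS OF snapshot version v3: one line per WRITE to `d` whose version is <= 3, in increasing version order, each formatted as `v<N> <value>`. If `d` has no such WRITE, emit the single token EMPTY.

Answer: v3 12

Derivation:
Scan writes for key=d with version <= 3:
  v1 WRITE c 0 -> skip
  v2 WRITE b 5 -> skip
  v3 WRITE d 12 -> keep
  v4 WRITE d 9 -> drop (> snap)
  v5 WRITE d 0 -> drop (> snap)
  v6 WRITE f 18 -> skip
Collected: [(3, 12)]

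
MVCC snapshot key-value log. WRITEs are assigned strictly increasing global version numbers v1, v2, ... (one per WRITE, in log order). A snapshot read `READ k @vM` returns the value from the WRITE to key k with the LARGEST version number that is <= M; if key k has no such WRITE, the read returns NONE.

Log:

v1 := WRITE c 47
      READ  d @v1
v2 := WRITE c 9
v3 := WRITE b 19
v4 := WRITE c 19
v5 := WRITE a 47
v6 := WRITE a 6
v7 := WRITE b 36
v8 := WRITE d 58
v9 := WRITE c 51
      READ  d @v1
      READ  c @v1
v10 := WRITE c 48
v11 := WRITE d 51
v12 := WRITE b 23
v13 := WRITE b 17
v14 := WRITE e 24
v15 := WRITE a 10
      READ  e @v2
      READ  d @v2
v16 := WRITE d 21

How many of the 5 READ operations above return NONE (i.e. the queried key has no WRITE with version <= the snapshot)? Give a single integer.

v1: WRITE c=47  (c history now [(1, 47)])
READ d @v1: history=[] -> no version <= 1 -> NONE
v2: WRITE c=9  (c history now [(1, 47), (2, 9)])
v3: WRITE b=19  (b history now [(3, 19)])
v4: WRITE c=19  (c history now [(1, 47), (2, 9), (4, 19)])
v5: WRITE a=47  (a history now [(5, 47)])
v6: WRITE a=6  (a history now [(5, 47), (6, 6)])
v7: WRITE b=36  (b history now [(3, 19), (7, 36)])
v8: WRITE d=58  (d history now [(8, 58)])
v9: WRITE c=51  (c history now [(1, 47), (2, 9), (4, 19), (9, 51)])
READ d @v1: history=[(8, 58)] -> no version <= 1 -> NONE
READ c @v1: history=[(1, 47), (2, 9), (4, 19), (9, 51)] -> pick v1 -> 47
v10: WRITE c=48  (c history now [(1, 47), (2, 9), (4, 19), (9, 51), (10, 48)])
v11: WRITE d=51  (d history now [(8, 58), (11, 51)])
v12: WRITE b=23  (b history now [(3, 19), (7, 36), (12, 23)])
v13: WRITE b=17  (b history now [(3, 19), (7, 36), (12, 23), (13, 17)])
v14: WRITE e=24  (e history now [(14, 24)])
v15: WRITE a=10  (a history now [(5, 47), (6, 6), (15, 10)])
READ e @v2: history=[(14, 24)] -> no version <= 2 -> NONE
READ d @v2: history=[(8, 58), (11, 51)] -> no version <= 2 -> NONE
v16: WRITE d=21  (d history now [(8, 58), (11, 51), (16, 21)])
Read results in order: ['NONE', 'NONE', '47', 'NONE', 'NONE']
NONE count = 4

Answer: 4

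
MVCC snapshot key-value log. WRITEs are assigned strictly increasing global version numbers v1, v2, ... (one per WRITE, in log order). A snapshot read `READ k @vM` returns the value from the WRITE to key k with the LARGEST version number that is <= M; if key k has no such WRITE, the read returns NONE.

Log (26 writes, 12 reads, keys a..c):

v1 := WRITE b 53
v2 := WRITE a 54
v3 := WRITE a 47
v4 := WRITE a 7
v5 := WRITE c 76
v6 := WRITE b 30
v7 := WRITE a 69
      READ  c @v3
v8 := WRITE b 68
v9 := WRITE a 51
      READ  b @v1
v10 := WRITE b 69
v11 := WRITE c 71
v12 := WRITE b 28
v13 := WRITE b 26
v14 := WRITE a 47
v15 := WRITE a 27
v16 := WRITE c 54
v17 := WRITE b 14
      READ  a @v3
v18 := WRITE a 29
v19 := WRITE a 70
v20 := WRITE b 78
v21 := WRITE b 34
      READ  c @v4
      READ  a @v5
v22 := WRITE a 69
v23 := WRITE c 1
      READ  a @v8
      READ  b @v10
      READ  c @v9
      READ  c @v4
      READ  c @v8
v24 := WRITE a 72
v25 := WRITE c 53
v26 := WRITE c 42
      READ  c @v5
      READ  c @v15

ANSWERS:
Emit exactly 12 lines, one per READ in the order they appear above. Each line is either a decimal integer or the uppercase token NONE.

v1: WRITE b=53  (b history now [(1, 53)])
v2: WRITE a=54  (a history now [(2, 54)])
v3: WRITE a=47  (a history now [(2, 54), (3, 47)])
v4: WRITE a=7  (a history now [(2, 54), (3, 47), (4, 7)])
v5: WRITE c=76  (c history now [(5, 76)])
v6: WRITE b=30  (b history now [(1, 53), (6, 30)])
v7: WRITE a=69  (a history now [(2, 54), (3, 47), (4, 7), (7, 69)])
READ c @v3: history=[(5, 76)] -> no version <= 3 -> NONE
v8: WRITE b=68  (b history now [(1, 53), (6, 30), (8, 68)])
v9: WRITE a=51  (a history now [(2, 54), (3, 47), (4, 7), (7, 69), (9, 51)])
READ b @v1: history=[(1, 53), (6, 30), (8, 68)] -> pick v1 -> 53
v10: WRITE b=69  (b history now [(1, 53), (6, 30), (8, 68), (10, 69)])
v11: WRITE c=71  (c history now [(5, 76), (11, 71)])
v12: WRITE b=28  (b history now [(1, 53), (6, 30), (8, 68), (10, 69), (12, 28)])
v13: WRITE b=26  (b history now [(1, 53), (6, 30), (8, 68), (10, 69), (12, 28), (13, 26)])
v14: WRITE a=47  (a history now [(2, 54), (3, 47), (4, 7), (7, 69), (9, 51), (14, 47)])
v15: WRITE a=27  (a history now [(2, 54), (3, 47), (4, 7), (7, 69), (9, 51), (14, 47), (15, 27)])
v16: WRITE c=54  (c history now [(5, 76), (11, 71), (16, 54)])
v17: WRITE b=14  (b history now [(1, 53), (6, 30), (8, 68), (10, 69), (12, 28), (13, 26), (17, 14)])
READ a @v3: history=[(2, 54), (3, 47), (4, 7), (7, 69), (9, 51), (14, 47), (15, 27)] -> pick v3 -> 47
v18: WRITE a=29  (a history now [(2, 54), (3, 47), (4, 7), (7, 69), (9, 51), (14, 47), (15, 27), (18, 29)])
v19: WRITE a=70  (a history now [(2, 54), (3, 47), (4, 7), (7, 69), (9, 51), (14, 47), (15, 27), (18, 29), (19, 70)])
v20: WRITE b=78  (b history now [(1, 53), (6, 30), (8, 68), (10, 69), (12, 28), (13, 26), (17, 14), (20, 78)])
v21: WRITE b=34  (b history now [(1, 53), (6, 30), (8, 68), (10, 69), (12, 28), (13, 26), (17, 14), (20, 78), (21, 34)])
READ c @v4: history=[(5, 76), (11, 71), (16, 54)] -> no version <= 4 -> NONE
READ a @v5: history=[(2, 54), (3, 47), (4, 7), (7, 69), (9, 51), (14, 47), (15, 27), (18, 29), (19, 70)] -> pick v4 -> 7
v22: WRITE a=69  (a history now [(2, 54), (3, 47), (4, 7), (7, 69), (9, 51), (14, 47), (15, 27), (18, 29), (19, 70), (22, 69)])
v23: WRITE c=1  (c history now [(5, 76), (11, 71), (16, 54), (23, 1)])
READ a @v8: history=[(2, 54), (3, 47), (4, 7), (7, 69), (9, 51), (14, 47), (15, 27), (18, 29), (19, 70), (22, 69)] -> pick v7 -> 69
READ b @v10: history=[(1, 53), (6, 30), (8, 68), (10, 69), (12, 28), (13, 26), (17, 14), (20, 78), (21, 34)] -> pick v10 -> 69
READ c @v9: history=[(5, 76), (11, 71), (16, 54), (23, 1)] -> pick v5 -> 76
READ c @v4: history=[(5, 76), (11, 71), (16, 54), (23, 1)] -> no version <= 4 -> NONE
READ c @v8: history=[(5, 76), (11, 71), (16, 54), (23, 1)] -> pick v5 -> 76
v24: WRITE a=72  (a history now [(2, 54), (3, 47), (4, 7), (7, 69), (9, 51), (14, 47), (15, 27), (18, 29), (19, 70), (22, 69), (24, 72)])
v25: WRITE c=53  (c history now [(5, 76), (11, 71), (16, 54), (23, 1), (25, 53)])
v26: WRITE c=42  (c history now [(5, 76), (11, 71), (16, 54), (23, 1), (25, 53), (26, 42)])
READ c @v5: history=[(5, 76), (11, 71), (16, 54), (23, 1), (25, 53), (26, 42)] -> pick v5 -> 76
READ c @v15: history=[(5, 76), (11, 71), (16, 54), (23, 1), (25, 53), (26, 42)] -> pick v11 -> 71

Answer: NONE
53
47
NONE
7
69
69
76
NONE
76
76
71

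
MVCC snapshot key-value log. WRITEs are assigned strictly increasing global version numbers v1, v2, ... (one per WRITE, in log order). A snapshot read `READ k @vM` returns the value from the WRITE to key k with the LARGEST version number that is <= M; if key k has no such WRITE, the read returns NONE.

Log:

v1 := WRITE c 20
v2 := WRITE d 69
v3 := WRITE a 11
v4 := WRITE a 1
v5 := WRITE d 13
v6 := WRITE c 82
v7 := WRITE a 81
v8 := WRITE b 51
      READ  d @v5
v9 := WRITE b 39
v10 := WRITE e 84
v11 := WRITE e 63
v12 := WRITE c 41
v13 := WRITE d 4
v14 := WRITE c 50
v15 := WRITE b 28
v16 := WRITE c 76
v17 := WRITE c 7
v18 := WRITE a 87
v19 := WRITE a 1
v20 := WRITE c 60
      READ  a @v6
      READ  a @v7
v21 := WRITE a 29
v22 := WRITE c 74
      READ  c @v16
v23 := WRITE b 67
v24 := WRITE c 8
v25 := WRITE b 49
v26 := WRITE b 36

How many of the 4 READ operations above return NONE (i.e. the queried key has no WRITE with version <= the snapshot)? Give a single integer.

Answer: 0

Derivation:
v1: WRITE c=20  (c history now [(1, 20)])
v2: WRITE d=69  (d history now [(2, 69)])
v3: WRITE a=11  (a history now [(3, 11)])
v4: WRITE a=1  (a history now [(3, 11), (4, 1)])
v5: WRITE d=13  (d history now [(2, 69), (5, 13)])
v6: WRITE c=82  (c history now [(1, 20), (6, 82)])
v7: WRITE a=81  (a history now [(3, 11), (4, 1), (7, 81)])
v8: WRITE b=51  (b history now [(8, 51)])
READ d @v5: history=[(2, 69), (5, 13)] -> pick v5 -> 13
v9: WRITE b=39  (b history now [(8, 51), (9, 39)])
v10: WRITE e=84  (e history now [(10, 84)])
v11: WRITE e=63  (e history now [(10, 84), (11, 63)])
v12: WRITE c=41  (c history now [(1, 20), (6, 82), (12, 41)])
v13: WRITE d=4  (d history now [(2, 69), (5, 13), (13, 4)])
v14: WRITE c=50  (c history now [(1, 20), (6, 82), (12, 41), (14, 50)])
v15: WRITE b=28  (b history now [(8, 51), (9, 39), (15, 28)])
v16: WRITE c=76  (c history now [(1, 20), (6, 82), (12, 41), (14, 50), (16, 76)])
v17: WRITE c=7  (c history now [(1, 20), (6, 82), (12, 41), (14, 50), (16, 76), (17, 7)])
v18: WRITE a=87  (a history now [(3, 11), (4, 1), (7, 81), (18, 87)])
v19: WRITE a=1  (a history now [(3, 11), (4, 1), (7, 81), (18, 87), (19, 1)])
v20: WRITE c=60  (c history now [(1, 20), (6, 82), (12, 41), (14, 50), (16, 76), (17, 7), (20, 60)])
READ a @v6: history=[(3, 11), (4, 1), (7, 81), (18, 87), (19, 1)] -> pick v4 -> 1
READ a @v7: history=[(3, 11), (4, 1), (7, 81), (18, 87), (19, 1)] -> pick v7 -> 81
v21: WRITE a=29  (a history now [(3, 11), (4, 1), (7, 81), (18, 87), (19, 1), (21, 29)])
v22: WRITE c=74  (c history now [(1, 20), (6, 82), (12, 41), (14, 50), (16, 76), (17, 7), (20, 60), (22, 74)])
READ c @v16: history=[(1, 20), (6, 82), (12, 41), (14, 50), (16, 76), (17, 7), (20, 60), (22, 74)] -> pick v16 -> 76
v23: WRITE b=67  (b history now [(8, 51), (9, 39), (15, 28), (23, 67)])
v24: WRITE c=8  (c history now [(1, 20), (6, 82), (12, 41), (14, 50), (16, 76), (17, 7), (20, 60), (22, 74), (24, 8)])
v25: WRITE b=49  (b history now [(8, 51), (9, 39), (15, 28), (23, 67), (25, 49)])
v26: WRITE b=36  (b history now [(8, 51), (9, 39), (15, 28), (23, 67), (25, 49), (26, 36)])
Read results in order: ['13', '1', '81', '76']
NONE count = 0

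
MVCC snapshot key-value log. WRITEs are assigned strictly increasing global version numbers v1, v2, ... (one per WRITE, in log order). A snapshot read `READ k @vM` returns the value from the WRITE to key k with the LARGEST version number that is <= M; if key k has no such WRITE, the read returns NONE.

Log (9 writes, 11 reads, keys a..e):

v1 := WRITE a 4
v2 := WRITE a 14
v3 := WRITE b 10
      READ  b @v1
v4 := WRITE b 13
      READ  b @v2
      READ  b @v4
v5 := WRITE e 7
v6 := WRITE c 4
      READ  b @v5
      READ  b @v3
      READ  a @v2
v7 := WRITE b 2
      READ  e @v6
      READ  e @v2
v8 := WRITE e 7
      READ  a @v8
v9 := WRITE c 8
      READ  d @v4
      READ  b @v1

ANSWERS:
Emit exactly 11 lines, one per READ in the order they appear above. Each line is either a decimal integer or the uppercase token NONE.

Answer: NONE
NONE
13
13
10
14
7
NONE
14
NONE
NONE

Derivation:
v1: WRITE a=4  (a history now [(1, 4)])
v2: WRITE a=14  (a history now [(1, 4), (2, 14)])
v3: WRITE b=10  (b history now [(3, 10)])
READ b @v1: history=[(3, 10)] -> no version <= 1 -> NONE
v4: WRITE b=13  (b history now [(3, 10), (4, 13)])
READ b @v2: history=[(3, 10), (4, 13)] -> no version <= 2 -> NONE
READ b @v4: history=[(3, 10), (4, 13)] -> pick v4 -> 13
v5: WRITE e=7  (e history now [(5, 7)])
v6: WRITE c=4  (c history now [(6, 4)])
READ b @v5: history=[(3, 10), (4, 13)] -> pick v4 -> 13
READ b @v3: history=[(3, 10), (4, 13)] -> pick v3 -> 10
READ a @v2: history=[(1, 4), (2, 14)] -> pick v2 -> 14
v7: WRITE b=2  (b history now [(3, 10), (4, 13), (7, 2)])
READ e @v6: history=[(5, 7)] -> pick v5 -> 7
READ e @v2: history=[(5, 7)] -> no version <= 2 -> NONE
v8: WRITE e=7  (e history now [(5, 7), (8, 7)])
READ a @v8: history=[(1, 4), (2, 14)] -> pick v2 -> 14
v9: WRITE c=8  (c history now [(6, 4), (9, 8)])
READ d @v4: history=[] -> no version <= 4 -> NONE
READ b @v1: history=[(3, 10), (4, 13), (7, 2)] -> no version <= 1 -> NONE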